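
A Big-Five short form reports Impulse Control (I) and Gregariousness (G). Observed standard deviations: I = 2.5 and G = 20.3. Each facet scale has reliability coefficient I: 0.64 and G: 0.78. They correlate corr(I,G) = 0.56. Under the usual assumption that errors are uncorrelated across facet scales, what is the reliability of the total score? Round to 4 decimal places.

0.8045

Var(I+G) = 2.5² + 20.3² + 2·[2.5·20.3·0.56] = 418.34 + 56.84 = 475.18.
Because errors are independent across components, Cov(Tᵢ,Tⱼ) = Cov(Xᵢ,Xⱼ); the off-diagonal part of the true-score variance is the same as above.
True-score variance = [2.5²·0.64 + 20.3²·0.78] + 56.84 = 325.43 + 56.84 = 382.27.
Reliability = 382.27 / 475.18 = 0.8045.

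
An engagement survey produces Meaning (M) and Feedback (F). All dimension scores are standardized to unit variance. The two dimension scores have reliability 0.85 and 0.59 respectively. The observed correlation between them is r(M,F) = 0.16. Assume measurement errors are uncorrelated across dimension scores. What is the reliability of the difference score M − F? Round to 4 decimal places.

0.6667

Var(M−F) = 1 + 1 − 2·0.16 = 2 − 0.32 = 1.68.
Under uncorrelated errors the observed covariances equal the true-score covariances, so only the own-variance terms attenuate.
True-score variance = [0.85 + 0.59] − 0.32 = 1.44 − 0.32 = 1.12.
Reliability = 1.12 / 1.68 = 0.6667.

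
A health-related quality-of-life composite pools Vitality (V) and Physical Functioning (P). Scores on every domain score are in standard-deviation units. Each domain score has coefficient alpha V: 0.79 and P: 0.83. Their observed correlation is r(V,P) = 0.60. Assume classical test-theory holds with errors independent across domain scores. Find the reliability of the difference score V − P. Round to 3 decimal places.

Var(V−P) = 1 + 1 − 2·0.60 = 2 − 1.2 = 0.8.
Under uncorrelated errors the observed covariances equal the true-score covariances, so only the own-variance terms attenuate.
True-score variance = [0.79 + 0.83] − 1.2 = 1.62 − 1.2 = 0.42.
Reliability = 0.42 / 0.8 = 0.525.

0.525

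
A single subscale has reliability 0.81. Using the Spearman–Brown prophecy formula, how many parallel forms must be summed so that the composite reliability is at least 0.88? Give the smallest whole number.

k ≥ ρ*(1−ρ₁)/(ρ₁(1−ρ*)) = 0.88·0.19 / (0.81·0.12) = 1.720.
Smallest integer k = 2.

2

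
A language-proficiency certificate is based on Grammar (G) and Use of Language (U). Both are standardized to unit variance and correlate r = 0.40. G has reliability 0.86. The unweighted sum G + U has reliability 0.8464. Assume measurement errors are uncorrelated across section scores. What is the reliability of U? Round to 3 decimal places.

Var(G+U) = 2 + 2·0.40 = 2.800.
True-score variance = ρ_G + ρ_U + 2·0.40, so 0.8464 = (0.86 + ρ_U + 0.80) / 2.800.
ρ_U = 0.8464·2.800 − 0.86 − 0.80 = 0.710.

0.710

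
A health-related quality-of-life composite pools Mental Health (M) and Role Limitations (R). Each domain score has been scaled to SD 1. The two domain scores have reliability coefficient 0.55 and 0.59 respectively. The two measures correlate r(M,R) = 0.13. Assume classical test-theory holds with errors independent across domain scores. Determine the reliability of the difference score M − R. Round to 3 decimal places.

Var(M−R) = 1 + 1 − 2·0.13 = 2 − 0.26 = 1.74.
Because errors are independent across components, Cov(Tᵢ,Tⱼ) = Cov(Xᵢ,Xⱼ); the off-diagonal part of the true-score variance is the same as above.
True-score variance = [0.55 + 0.59] − 0.26 = 1.14 − 0.26 = 0.88.
Reliability = 0.88 / 1.74 = 0.506.

0.506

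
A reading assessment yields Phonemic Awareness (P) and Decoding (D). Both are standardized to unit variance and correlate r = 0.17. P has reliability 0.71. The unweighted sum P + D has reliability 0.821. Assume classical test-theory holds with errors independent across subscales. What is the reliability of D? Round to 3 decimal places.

0.871

Var(P+D) = 2 + 2·0.17 = 2.340.
True-score variance = ρ_P + ρ_D + 2·0.17, so 0.821 = (0.71 + ρ_D + 0.34) / 2.340.
ρ_D = 0.821·2.340 − 0.71 − 0.34 = 0.871.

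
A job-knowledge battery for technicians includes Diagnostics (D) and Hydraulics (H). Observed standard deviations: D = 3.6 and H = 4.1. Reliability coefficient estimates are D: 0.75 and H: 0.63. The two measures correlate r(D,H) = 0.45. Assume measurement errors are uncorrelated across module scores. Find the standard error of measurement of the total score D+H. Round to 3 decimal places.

3.076

Var(total) = 29.77 + 13.284 = 43.054.
True-score variance = 20.3103 + 13.284 = 33.5943, so reliability = 0.7803.
Error variance = 43.054 − 33.5943 = 9.4597; SEM = √9.4597 = 3.076.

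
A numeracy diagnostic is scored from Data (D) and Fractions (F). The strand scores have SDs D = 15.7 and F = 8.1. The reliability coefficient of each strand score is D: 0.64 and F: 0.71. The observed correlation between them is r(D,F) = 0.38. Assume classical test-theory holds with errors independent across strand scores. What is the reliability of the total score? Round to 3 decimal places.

0.736

Var(D+F) = 15.7² + 8.1² + 2·[15.7·8.1·0.38] = 312.1 + 96.6492 = 408.749.
Under uncorrelated errors the observed covariances equal the true-score covariances, so only the own-variance terms attenuate.
True-score variance = [15.7²·0.64 + 8.1²·0.71] + 96.6492 = 204.337 + 96.6492 = 300.986.
Reliability = 300.986 / 408.749 = 0.736.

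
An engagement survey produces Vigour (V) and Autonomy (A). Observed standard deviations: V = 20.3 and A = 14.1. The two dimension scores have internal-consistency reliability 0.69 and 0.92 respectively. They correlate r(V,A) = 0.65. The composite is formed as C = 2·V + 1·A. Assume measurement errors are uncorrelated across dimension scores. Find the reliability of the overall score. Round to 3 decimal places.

Var(C) = 2²·20.3² + 14.1² + 2·[2·20.3·14.1·0.65] = 1847.17 + 744.198 = 2591.37.
Under uncorrelated errors the observed covariances equal the true-score covariances, so only the own-variance terms attenuate.
True-score variance = [2²·20.3²·0.69 + 14.1²·0.92] + 744.198 = 1320.27 + 744.198 = 2064.47.
Reliability = 2064.47 / 2591.37 = 0.797.

0.797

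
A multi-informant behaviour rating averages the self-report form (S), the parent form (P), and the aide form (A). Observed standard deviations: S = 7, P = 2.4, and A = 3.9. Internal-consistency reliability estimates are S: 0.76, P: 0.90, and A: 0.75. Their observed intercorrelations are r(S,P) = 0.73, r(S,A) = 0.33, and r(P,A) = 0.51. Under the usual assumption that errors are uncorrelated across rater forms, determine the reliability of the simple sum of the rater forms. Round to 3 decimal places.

Var(S+P+A) = 7² + 2.4² + 3.9² + 2·[7·2.4·0.73 + 7·3.9·0.33 + 2.4·3.9·0.51] = 69.97 + 52.0932 = 122.063.
Under uncorrelated errors the observed covariances equal the true-score covariances, so only the own-variance terms attenuate.
True-score variance = [7²·0.76 + 2.4²·0.90 + 3.9²·0.75] + 52.0932 = 53.8315 + 52.0932 = 105.925.
Reliability = 105.925 / 122.063 = 0.868.

0.868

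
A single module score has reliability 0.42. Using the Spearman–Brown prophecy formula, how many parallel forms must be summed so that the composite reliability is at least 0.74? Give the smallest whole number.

k ≥ ρ*(1−ρ₁)/(ρ₁(1−ρ*)) = 0.74·0.58 / (0.42·0.26) = 3.930.
Smallest integer k = 4.

4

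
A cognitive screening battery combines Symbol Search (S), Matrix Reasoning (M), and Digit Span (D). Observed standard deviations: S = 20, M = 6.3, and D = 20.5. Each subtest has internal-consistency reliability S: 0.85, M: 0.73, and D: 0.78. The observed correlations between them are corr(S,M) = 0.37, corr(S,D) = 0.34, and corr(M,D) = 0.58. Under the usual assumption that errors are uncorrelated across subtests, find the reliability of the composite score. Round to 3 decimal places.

Var(S+M+D) = 20² + 6.3² + 20.5² + 2·[20·6.3·0.37 + 20·20.5·0.34 + 6.3·20.5·0.58] = 859.94 + 521.854 = 1381.79.
Because errors are independent across components, Cov(Tᵢ,Tⱼ) = Cov(Xᵢ,Xⱼ); the off-diagonal part of the true-score variance is the same as above.
True-score variance = [20²·0.85 + 6.3²·0.73 + 20.5²·0.78] + 521.854 = 696.769 + 521.854 = 1218.62.
Reliability = 1218.62 / 1381.79 = 0.882.

0.882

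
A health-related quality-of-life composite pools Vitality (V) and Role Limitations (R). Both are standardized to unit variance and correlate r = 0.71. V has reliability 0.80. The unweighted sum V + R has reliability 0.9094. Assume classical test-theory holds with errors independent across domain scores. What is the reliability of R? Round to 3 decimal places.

Var(V+R) = 2 + 2·0.71 = 3.420.
True-score variance = ρ_V + ρ_R + 2·0.71, so 0.9094 = (0.80 + ρ_R + 1.42) / 3.420.
ρ_R = 0.9094·3.420 − 0.80 − 1.42 = 0.890.

0.890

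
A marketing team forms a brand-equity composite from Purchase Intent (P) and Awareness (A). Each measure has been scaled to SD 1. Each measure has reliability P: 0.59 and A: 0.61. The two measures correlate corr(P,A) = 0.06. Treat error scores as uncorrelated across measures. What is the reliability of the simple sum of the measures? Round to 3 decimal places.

0.623

Var(P+A) = 2 + 2·[0.06] = 2 + 0.12 = 2.12.
With uncorrelated errors the cross-covariances are all true-score covariance, so they carry over unchanged; only the diagonal terms shrink to ρᵢσᵢ².
True-score variance = [0.59 + 0.61] + 0.12 = 1.2 + 0.12 = 1.32.
Reliability = 1.32 / 2.12 = 0.623.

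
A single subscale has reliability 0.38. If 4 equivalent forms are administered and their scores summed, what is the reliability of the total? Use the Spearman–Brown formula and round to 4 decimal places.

0.7103

ρ_k = kρ / (1 + (k−1)ρ) = 4·0.38 / (1 + 3·0.38) = 1.520 / 2.140 = 0.7103.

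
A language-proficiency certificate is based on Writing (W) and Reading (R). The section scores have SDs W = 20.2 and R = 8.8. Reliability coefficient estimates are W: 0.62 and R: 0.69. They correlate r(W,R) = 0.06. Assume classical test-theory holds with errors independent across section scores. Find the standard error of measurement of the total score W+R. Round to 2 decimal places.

13.38

Var(total) = 485.48 + 21.3312 = 506.811.
True-score variance = 306.418 + 21.3312 = 327.75, so reliability = 0.6467.
Error variance = 506.811 − 327.75 = 179.062; SEM = √179.062 = 13.38.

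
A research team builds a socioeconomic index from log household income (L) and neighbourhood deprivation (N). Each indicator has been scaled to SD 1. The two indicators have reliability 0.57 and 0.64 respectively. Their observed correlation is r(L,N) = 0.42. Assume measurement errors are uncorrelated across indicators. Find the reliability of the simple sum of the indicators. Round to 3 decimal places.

0.722

Var(L+N) = 2 + 2·[0.42] = 2 + 0.84 = 2.84.
Because errors are independent across components, Cov(Tᵢ,Tⱼ) = Cov(Xᵢ,Xⱼ); the off-diagonal part of the true-score variance is the same as above.
True-score variance = [0.57 + 0.64] + 0.84 = 1.21 + 0.84 = 2.05.
Reliability = 2.05 / 2.84 = 0.722.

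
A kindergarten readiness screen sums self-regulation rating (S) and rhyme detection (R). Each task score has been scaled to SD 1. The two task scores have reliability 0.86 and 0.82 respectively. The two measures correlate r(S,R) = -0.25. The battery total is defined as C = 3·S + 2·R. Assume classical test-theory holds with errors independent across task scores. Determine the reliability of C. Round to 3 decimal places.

Var(C) = 3² + 2² + 2·[6·(-0.25)] = 13 − 3 = 10.
With uncorrelated errors the cross-covariances are all true-score covariance, so they carry over unchanged; only the diagonal terms shrink to ρᵢσᵢ².
True-score variance = [3²·0.86 + 2²·0.82] − 3 = 11.02 − 3 = 8.02.
Reliability = 8.02 / 10 = 0.802.

0.802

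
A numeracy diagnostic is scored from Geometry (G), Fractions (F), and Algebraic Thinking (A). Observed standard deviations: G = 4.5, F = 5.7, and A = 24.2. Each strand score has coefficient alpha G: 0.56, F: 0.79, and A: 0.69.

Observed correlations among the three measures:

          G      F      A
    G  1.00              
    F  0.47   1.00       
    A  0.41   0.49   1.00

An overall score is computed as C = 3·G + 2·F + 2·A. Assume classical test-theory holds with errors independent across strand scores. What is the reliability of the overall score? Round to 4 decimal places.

0.7849

Var(C) = 3²·4.5² + 2²·5.7² + 2²·24.2² + 2·[6·4.5·5.7·0.47 + 6·4.5·24.2·0.41 + 4·5.7·24.2·0.49] = 2654.77 + 1221.18 = 3875.95.
Because errors are independent across components, Cov(Tᵢ,Tⱼ) = Cov(Xᵢ,Xⱼ); the off-diagonal part of the true-score variance is the same as above.
True-score variance = [3²·4.5²·0.56 + 2²·5.7²·0.79 + 2²·24.2²·0.69] + 1221.18 = 1821.09 + 1221.18 = 3042.27.
Reliability = 3042.27 / 3875.95 = 0.7849.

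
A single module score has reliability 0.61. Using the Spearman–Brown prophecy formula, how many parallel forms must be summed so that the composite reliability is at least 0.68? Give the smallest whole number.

k ≥ ρ*(1−ρ₁)/(ρ₁(1−ρ*)) = 0.68·0.39 / (0.61·0.32) = 1.359.
Smallest integer k = 2.

2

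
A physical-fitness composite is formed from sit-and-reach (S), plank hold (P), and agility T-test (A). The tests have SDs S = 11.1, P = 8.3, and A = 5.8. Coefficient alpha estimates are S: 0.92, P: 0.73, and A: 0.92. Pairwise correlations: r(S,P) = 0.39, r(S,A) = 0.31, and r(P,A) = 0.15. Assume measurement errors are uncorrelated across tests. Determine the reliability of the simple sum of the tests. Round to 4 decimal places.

0.9115

Var(S+P+A) = 11.1² + 8.3² + 5.8² + 2·[11.1·8.3·0.39 + 11.1·5.8·0.31 + 8.3·5.8·0.15] = 225.74 + 126.219 = 351.959.
Under uncorrelated errors the observed covariances equal the true-score covariances, so only the own-variance terms attenuate.
True-score variance = [11.1²·0.92 + 8.3²·0.73 + 5.8²·0.92] + 126.219 = 194.592 + 126.219 = 320.811.
Reliability = 320.811 / 351.959 = 0.9115.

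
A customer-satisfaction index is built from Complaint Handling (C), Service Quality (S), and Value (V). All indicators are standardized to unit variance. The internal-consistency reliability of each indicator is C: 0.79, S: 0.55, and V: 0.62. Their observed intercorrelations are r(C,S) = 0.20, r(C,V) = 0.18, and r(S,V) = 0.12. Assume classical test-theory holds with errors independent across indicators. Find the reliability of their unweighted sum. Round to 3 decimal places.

Var(C+S+V) = 3 + 2·[0.20 + 0.18 + 0.12] = 3 + 1 = 4.
With uncorrelated errors the cross-covariances are all true-score covariance, so they carry over unchanged; only the diagonal terms shrink to ρᵢσᵢ².
True-score variance = [0.79 + 0.55 + 0.62] + 1 = 1.96 + 1 = 2.96.
Reliability = 2.96 / 4 = 0.740.

0.740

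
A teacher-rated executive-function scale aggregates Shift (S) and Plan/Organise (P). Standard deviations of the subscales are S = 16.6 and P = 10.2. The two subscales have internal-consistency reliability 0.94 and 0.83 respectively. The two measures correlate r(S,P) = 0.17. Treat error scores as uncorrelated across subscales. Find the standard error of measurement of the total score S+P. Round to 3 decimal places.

5.850

Var(total) = 379.6 + 57.5688 = 437.169.
True-score variance = 345.38 + 57.5688 = 402.948, so reliability = 0.9217.
Error variance = 437.169 − 402.948 = 34.2204; SEM = √34.2204 = 5.850.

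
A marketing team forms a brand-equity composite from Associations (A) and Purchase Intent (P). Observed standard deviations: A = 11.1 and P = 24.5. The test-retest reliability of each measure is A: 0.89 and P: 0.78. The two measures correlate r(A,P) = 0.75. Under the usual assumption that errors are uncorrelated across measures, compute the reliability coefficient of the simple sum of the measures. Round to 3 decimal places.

0.871

Var(A+P) = 11.1² + 24.5² + 2·[11.1·24.5·0.75] = 723.46 + 407.925 = 1131.38.
With uncorrelated errors the cross-covariances are all true-score covariance, so they carry over unchanged; only the diagonal terms shrink to ρᵢσᵢ².
True-score variance = [11.1²·0.89 + 24.5²·0.78] + 407.925 = 577.852 + 407.925 = 985.777.
Reliability = 985.777 / 1131.38 = 0.871.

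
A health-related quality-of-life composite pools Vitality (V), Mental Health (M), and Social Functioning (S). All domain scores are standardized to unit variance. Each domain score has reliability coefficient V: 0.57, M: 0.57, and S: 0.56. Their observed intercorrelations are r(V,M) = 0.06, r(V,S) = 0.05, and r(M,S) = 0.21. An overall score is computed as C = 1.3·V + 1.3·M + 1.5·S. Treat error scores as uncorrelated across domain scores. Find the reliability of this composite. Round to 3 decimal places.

Var(C) = 1.3² + 1.3² + 1.5² + 2·[1.69·0.06 + 1.95·0.05 + 1.95·0.21] = 5.63 + 1.2168 = 6.8468.
Because errors are independent across components, Cov(Tᵢ,Tⱼ) = Cov(Xᵢ,Xⱼ); the off-diagonal part of the true-score variance is the same as above.
True-score variance = [1.3²·0.57 + 1.3²·0.57 + 1.5²·0.56] + 1.2168 = 3.1866 + 1.2168 = 4.4034.
Reliability = 4.4034 / 6.8468 = 0.643.

0.643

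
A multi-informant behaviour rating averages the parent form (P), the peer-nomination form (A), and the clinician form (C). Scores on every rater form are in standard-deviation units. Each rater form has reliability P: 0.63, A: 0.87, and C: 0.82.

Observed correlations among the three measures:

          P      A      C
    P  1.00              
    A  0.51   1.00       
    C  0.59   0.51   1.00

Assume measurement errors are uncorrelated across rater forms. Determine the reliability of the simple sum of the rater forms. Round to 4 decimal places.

Var(P+A+C) = 3 + 2·[0.51 + 0.59 + 0.51] = 3 + 3.22 = 6.22.
Because errors are independent across components, Cov(Tᵢ,Tⱼ) = Cov(Xᵢ,Xⱼ); the off-diagonal part of the true-score variance is the same as above.
True-score variance = [0.63 + 0.87 + 0.82] + 3.22 = 2.32 + 3.22 = 5.54.
Reliability = 5.54 / 6.22 = 0.8907.

0.8907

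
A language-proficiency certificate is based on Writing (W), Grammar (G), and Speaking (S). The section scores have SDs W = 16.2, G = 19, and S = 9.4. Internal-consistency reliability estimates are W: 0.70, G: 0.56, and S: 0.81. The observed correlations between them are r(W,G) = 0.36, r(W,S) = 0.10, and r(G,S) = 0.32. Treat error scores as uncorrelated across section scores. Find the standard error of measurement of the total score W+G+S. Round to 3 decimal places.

Var(total) = 711.8 + 366.376 = 1078.18.
True-score variance = 457.44 + 366.376 = 823.816, so reliability = 0.7641.
Error variance = 1078.18 − 823.816 = 254.36; SEM = √254.36 = 15.949.

15.949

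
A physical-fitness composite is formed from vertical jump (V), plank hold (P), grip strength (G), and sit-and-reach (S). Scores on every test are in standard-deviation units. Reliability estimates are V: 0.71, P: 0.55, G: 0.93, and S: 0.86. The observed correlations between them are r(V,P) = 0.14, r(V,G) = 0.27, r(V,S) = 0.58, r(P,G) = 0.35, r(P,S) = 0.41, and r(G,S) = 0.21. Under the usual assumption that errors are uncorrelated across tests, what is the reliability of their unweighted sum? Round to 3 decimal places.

Var(V+P+G+S) = 4 + 2·[0.14 + 0.27 + 0.58 + 0.35 + 0.41 + 0.21] = 4 + 3.92 = 7.92.
Because errors are independent across components, Cov(Tᵢ,Tⱼ) = Cov(Xᵢ,Xⱼ); the off-diagonal part of the true-score variance is the same as above.
True-score variance = [0.71 + 0.55 + 0.93 + 0.86] + 3.92 = 3.05 + 3.92 = 6.97.
Reliability = 6.97 / 7.92 = 0.880.

0.880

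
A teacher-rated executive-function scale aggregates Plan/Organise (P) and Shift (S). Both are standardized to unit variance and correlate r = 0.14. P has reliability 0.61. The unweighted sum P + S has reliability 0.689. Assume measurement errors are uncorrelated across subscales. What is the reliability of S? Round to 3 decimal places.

0.681

Var(P+S) = 2 + 2·0.14 = 2.280.
True-score variance = ρ_P + ρ_S + 2·0.14, so 0.689 = (0.61 + ρ_S + 0.28) / 2.280.
ρ_S = 0.689·2.280 − 0.61 − 0.28 = 0.681.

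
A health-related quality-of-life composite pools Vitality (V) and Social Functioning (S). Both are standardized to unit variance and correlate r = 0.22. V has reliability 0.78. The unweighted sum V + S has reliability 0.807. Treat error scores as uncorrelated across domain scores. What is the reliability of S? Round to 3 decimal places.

0.749

Var(V+S) = 2 + 2·0.22 = 2.440.
True-score variance = ρ_V + ρ_S + 2·0.22, so 0.807 = (0.78 + ρ_S + 0.44) / 2.440.
ρ_S = 0.807·2.440 − 0.78 − 0.44 = 0.749.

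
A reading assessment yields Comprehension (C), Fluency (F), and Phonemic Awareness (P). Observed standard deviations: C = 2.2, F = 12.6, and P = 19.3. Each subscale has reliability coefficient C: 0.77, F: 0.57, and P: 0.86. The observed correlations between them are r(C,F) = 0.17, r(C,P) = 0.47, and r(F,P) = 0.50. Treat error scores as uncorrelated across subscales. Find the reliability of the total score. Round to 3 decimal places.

0.853

Var(C+F+P) = 2.2² + 12.6² + 19.3² + 2·[2.2·12.6·0.17 + 2.2·19.3·0.47 + 12.6·19.3·0.50] = 536.09 + 292.517 = 828.607.
Under uncorrelated errors the observed covariances equal the true-score covariances, so only the own-variance terms attenuate.
True-score variance = [2.2²·0.77 + 12.6²·0.57 + 19.3²·0.86] + 292.517 = 414.561 + 292.517 = 707.079.
Reliability = 707.079 / 828.607 = 0.853.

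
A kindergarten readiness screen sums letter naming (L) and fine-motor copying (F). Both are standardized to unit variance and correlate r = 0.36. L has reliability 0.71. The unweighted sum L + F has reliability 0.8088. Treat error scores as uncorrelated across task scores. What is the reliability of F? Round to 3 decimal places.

0.770

Var(L+F) = 2 + 2·0.36 = 2.720.
True-score variance = ρ_L + ρ_F + 2·0.36, so 0.8088 = (0.71 + ρ_F + 0.72) / 2.720.
ρ_F = 0.8088·2.720 − 0.71 − 0.72 = 0.770.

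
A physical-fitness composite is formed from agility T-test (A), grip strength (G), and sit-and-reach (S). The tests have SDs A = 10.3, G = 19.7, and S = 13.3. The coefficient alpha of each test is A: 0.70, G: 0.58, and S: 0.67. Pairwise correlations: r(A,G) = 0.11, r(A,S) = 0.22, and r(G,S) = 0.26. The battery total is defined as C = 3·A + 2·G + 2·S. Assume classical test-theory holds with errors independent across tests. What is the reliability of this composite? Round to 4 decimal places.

Var(C) = 3²·10.3² + 2²·19.7² + 2²·13.3² + 2·[6·10.3·19.7·0.11 + 6·10.3·13.3·0.22 + 4·19.7·13.3·0.26] = 3214.73 + 1174.48 = 4389.21.
Because errors are independent across components, Cov(Tᵢ,Tⱼ) = Cov(Xᵢ,Xⱼ); the off-diagonal part of the true-score variance is the same as above.
True-score variance = [3²·10.3²·0.70 + 2²·19.7²·0.58 + 2²·13.3²·0.67] + 1174.48 = 2042.8 + 1174.48 = 3217.28.
Reliability = 3217.28 / 4389.21 = 0.7330.

0.7330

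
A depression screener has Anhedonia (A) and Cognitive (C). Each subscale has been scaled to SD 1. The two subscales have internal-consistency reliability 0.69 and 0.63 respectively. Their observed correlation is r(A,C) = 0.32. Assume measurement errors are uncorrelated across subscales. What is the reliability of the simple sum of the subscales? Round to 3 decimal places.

0.742

Var(A+C) = 2 + 2·[0.32] = 2 + 0.64 = 2.64.
With uncorrelated errors the cross-covariances are all true-score covariance, so they carry over unchanged; only the diagonal terms shrink to ρᵢσᵢ².
True-score variance = [0.69 + 0.63] + 0.64 = 1.32 + 0.64 = 1.96.
Reliability = 1.96 / 2.64 = 0.742.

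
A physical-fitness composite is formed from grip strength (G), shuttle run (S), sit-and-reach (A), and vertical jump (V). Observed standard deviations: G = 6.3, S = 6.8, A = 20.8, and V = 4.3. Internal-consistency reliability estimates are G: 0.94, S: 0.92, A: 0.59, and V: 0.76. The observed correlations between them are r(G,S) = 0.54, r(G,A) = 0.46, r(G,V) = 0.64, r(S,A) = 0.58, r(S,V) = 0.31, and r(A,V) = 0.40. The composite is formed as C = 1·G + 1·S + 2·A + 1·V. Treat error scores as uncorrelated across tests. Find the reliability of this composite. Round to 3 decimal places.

Var(C) = 6.3² + 6.8² + 2²·20.8² + 4.3² + 2·[6.3·6.8·0.54 + 2·6.3·20.8·0.46 + 6.3·4.3·0.64 + 2·6.8·20.8·0.58 + 6.8·4.3·0.31 + 2·20.8·4.3·0.40] = 1834.98 + 811.43 = 2646.41.
Because errors are independent across components, Cov(Tᵢ,Tⱼ) = Cov(Xᵢ,Xⱼ); the off-diagonal part of the true-score variance is the same as above.
True-score variance = [6.3²·0.94 + 6.8²·0.92 + 2²·20.8²·0.59 + 4.3²·0.76] + 811.43 = 1114.93 + 811.43 = 1926.36.
Reliability = 1926.36 / 2646.41 = 0.728.

0.728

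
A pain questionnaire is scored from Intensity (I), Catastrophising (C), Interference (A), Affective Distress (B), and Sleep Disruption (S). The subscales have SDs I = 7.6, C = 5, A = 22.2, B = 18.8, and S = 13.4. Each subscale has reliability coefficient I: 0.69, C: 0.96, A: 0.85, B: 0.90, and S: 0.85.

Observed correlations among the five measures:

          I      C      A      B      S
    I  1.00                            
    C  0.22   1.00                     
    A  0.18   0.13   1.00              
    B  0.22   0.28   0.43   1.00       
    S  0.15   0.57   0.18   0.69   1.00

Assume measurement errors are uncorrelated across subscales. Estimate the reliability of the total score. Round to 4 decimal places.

Var(I+C+A+B+S) = 7.6² + 5² + 22.2² + 18.8² + 13.4² + 2·[7.6·5·0.22 + 7.6·22.2·0.18 + 7.6·18.8·0.22 + 7.6·13.4·0.15 + 5·22.2·0.13 + 5·18.8·0.28 + 5·13.4·0.57 + 22.2·18.8·0.43 + 22.2·13.4·0.18 + 18.8·13.4·0.69] = 1108.6 + 1142.43 = 2251.03.
Because errors are independent across components, Cov(Tᵢ,Tⱼ) = Cov(Xᵢ,Xⱼ); the off-diagonal part of the true-score variance is the same as above.
True-score variance = [7.6²·0.69 + 5²·0.96 + 22.2²·0.85 + 18.8²·0.90 + 13.4²·0.85] + 1142.43 = 953.49 + 1142.43 = 2095.92.
Reliability = 2095.92 / 2251.03 = 0.9311.

0.9311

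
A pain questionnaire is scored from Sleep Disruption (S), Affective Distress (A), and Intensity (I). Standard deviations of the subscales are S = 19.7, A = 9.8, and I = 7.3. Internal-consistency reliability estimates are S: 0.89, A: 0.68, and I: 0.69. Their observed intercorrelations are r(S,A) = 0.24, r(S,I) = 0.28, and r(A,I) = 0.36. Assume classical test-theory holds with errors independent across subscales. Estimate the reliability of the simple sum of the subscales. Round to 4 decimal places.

0.8820

Var(S+A+I) = 19.7² + 9.8² + 7.3² + 2·[19.7·9.8·0.24 + 19.7·7.3·0.28 + 9.8·7.3·0.36] = 537.42 + 224.711 = 762.131.
Under uncorrelated errors the observed covariances equal the true-score covariances, so only the own-variance terms attenuate.
True-score variance = [19.7²·0.89 + 9.8²·0.68 + 7.3²·0.69] + 224.711 = 447.477 + 224.711 = 672.189.
Reliability = 672.189 / 762.131 = 0.8820.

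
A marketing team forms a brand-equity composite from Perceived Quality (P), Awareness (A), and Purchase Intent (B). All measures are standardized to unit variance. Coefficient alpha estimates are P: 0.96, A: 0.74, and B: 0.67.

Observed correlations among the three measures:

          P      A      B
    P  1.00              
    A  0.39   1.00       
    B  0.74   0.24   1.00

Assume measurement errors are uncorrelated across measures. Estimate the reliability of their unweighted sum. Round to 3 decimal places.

0.890

Var(P+A+B) = 3 + 2·[0.39 + 0.74 + 0.24] = 3 + 2.74 = 5.74.
Under uncorrelated errors the observed covariances equal the true-score covariances, so only the own-variance terms attenuate.
True-score variance = [0.96 + 0.74 + 0.67] + 2.74 = 2.37 + 2.74 = 5.11.
Reliability = 5.11 / 5.74 = 0.890.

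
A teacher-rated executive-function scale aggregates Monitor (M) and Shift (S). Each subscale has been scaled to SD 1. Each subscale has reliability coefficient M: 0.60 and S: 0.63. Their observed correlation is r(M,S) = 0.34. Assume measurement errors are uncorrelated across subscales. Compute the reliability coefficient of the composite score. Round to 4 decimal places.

Var(M+S) = 2 + 2·[0.34] = 2 + 0.68 = 2.68.
Because errors are independent across components, Cov(Tᵢ,Tⱼ) = Cov(Xᵢ,Xⱼ); the off-diagonal part of the true-score variance is the same as above.
True-score variance = [0.60 + 0.63] + 0.68 = 1.23 + 0.68 = 1.91.
Reliability = 1.91 / 2.68 = 0.7127.

0.7127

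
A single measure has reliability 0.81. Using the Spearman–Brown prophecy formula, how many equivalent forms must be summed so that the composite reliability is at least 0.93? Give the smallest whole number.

4

k ≥ ρ*(1−ρ₁)/(ρ₁(1−ρ*)) = 0.93·0.19 / (0.81·0.07) = 3.116.
Smallest integer k = 4.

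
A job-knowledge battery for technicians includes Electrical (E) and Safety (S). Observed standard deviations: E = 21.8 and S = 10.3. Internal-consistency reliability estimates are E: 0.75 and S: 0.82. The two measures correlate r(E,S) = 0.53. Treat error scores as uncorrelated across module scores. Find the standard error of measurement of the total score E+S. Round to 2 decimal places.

Var(total) = 581.33 + 238.012 = 819.342.
True-score variance = 443.424 + 238.012 = 681.436, so reliability = 0.8317.
Error variance = 819.342 − 681.436 = 137.906; SEM = √137.906 = 11.74.

11.74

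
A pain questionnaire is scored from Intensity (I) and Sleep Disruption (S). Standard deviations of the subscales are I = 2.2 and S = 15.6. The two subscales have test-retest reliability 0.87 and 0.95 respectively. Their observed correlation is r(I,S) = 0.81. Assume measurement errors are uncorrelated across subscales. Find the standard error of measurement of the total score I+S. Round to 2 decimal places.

Var(total) = 248.2 + 55.5984 = 303.798.
True-score variance = 235.403 + 55.5984 = 291.001, so reliability = 0.9579.
Error variance = 303.798 − 291.001 = 12.7972; SEM = √12.7972 = 3.58.

3.58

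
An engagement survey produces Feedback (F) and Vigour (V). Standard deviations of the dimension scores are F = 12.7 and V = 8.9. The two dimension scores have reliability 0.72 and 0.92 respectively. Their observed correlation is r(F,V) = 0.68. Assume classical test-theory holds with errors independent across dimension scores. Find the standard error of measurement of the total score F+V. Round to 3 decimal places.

Var(total) = 240.5 + 153.721 = 394.221.
True-score variance = 189.002 + 153.721 = 342.723, so reliability = 0.8694.
Error variance = 394.221 − 342.723 = 51.498; SEM = √51.498 = 7.176.

7.176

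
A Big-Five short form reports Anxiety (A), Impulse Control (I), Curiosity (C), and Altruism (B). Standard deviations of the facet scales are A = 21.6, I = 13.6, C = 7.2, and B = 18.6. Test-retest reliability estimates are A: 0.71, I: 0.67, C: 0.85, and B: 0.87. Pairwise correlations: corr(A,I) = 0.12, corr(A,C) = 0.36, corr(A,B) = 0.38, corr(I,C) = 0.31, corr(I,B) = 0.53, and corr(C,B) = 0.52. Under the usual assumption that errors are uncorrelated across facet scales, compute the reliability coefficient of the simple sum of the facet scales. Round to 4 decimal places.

0.8758

Var(A+I+C+B) = 21.6² + 13.6² + 7.2² + 18.6² + 2·[21.6·13.6·0.12 + 21.6·7.2·0.36 + 21.6·18.6·0.38 + 13.6·7.2·0.31 + 13.6·18.6·0.53 + 7.2·18.6·0.52] = 1049.32 + 955.939 = 2005.26.
Under uncorrelated errors the observed covariances equal the true-score covariances, so only the own-variance terms attenuate.
True-score variance = [21.6²·0.71 + 13.6²·0.67 + 7.2²·0.85 + 18.6²·0.87] + 955.939 = 800.23 + 955.939 = 1756.17.
Reliability = 1756.17 / 2005.26 = 0.8758.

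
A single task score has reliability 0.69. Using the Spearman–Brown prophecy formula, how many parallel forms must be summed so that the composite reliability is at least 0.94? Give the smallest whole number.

8

k ≥ ρ*(1−ρ₁)/(ρ₁(1−ρ*)) = 0.94·0.31 / (0.69·0.06) = 7.039.
Smallest integer k = 8.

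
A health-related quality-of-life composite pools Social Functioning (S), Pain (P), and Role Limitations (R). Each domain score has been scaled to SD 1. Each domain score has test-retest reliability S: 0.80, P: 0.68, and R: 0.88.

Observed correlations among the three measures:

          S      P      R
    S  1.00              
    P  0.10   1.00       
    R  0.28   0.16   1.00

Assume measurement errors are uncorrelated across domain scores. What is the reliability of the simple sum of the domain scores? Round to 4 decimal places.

Var(S+P+R) = 3 + 2·[0.10 + 0.28 + 0.16] = 3 + 1.08 = 4.08.
Because errors are independent across components, Cov(Tᵢ,Tⱼ) = Cov(Xᵢ,Xⱼ); the off-diagonal part of the true-score variance is the same as above.
True-score variance = [0.80 + 0.68 + 0.88] + 1.08 = 2.36 + 1.08 = 3.44.
Reliability = 3.44 / 4.08 = 0.8431.

0.8431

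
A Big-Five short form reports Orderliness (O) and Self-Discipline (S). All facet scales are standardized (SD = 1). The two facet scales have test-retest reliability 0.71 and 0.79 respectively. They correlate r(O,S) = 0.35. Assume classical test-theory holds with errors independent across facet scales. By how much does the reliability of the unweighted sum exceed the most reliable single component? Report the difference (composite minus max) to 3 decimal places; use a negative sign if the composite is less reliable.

0.025

Var(sum) = 2 + 0.7 = 2.7; true-score variance = 1.5 + 0.7 = 2.2; composite reliability = 0.8148.
Max component reliability = 0.7900.
Difference = 0.8148 − 0.7900 = 0.025.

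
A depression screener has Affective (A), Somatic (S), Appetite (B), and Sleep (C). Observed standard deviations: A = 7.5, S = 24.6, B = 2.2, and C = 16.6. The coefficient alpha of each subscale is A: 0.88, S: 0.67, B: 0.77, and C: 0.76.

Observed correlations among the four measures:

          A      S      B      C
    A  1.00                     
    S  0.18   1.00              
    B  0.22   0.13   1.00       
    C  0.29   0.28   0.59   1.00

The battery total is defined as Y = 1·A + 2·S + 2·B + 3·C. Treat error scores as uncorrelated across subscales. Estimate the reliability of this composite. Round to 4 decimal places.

Var(Y) = 7.5² + 2²·24.6² + 2²·2.2² + 3²·16.6² + 2·[2·7.5·24.6·0.18 + 2·7.5·2.2·0.22 + 3·7.5·16.6·0.29 + 4·24.6·2.2·0.13 + 6·24.6·16.6·0.28 + 6·2.2·16.6·0.59] = 4976.29 + 2050.93 = 7027.22.
Under uncorrelated errors the observed covariances equal the true-score covariances, so only the own-variance terms attenuate.
True-score variance = [7.5²·0.88 + 2²·24.6²·0.67 + 2²·2.2²·0.77 + 3²·16.6²·0.76] + 2050.93 = 3571.07 + 2050.93 = 5621.99.
Reliability = 5621.99 / 7027.22 = 0.8000.

0.8000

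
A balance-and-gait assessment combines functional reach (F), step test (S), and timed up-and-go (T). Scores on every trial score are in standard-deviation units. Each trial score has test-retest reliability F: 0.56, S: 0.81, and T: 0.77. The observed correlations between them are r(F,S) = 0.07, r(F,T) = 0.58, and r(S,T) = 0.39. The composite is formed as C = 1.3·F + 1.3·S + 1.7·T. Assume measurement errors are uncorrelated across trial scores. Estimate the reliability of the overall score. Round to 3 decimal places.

Var(C) = 1.3² + 1.3² + 1.7² + 2·[1.69·0.07 + 2.21·0.58 + 2.21·0.39] = 6.27 + 4.524 = 10.794.
Because errors are independent across components, Cov(Tᵢ,Tⱼ) = Cov(Xᵢ,Xⱼ); the off-diagonal part of the true-score variance is the same as above.
True-score variance = [1.3²·0.56 + 1.3²·0.81 + 1.7²·0.77] + 4.524 = 4.5406 + 4.524 = 9.0646.
Reliability = 9.0646 / 10.794 = 0.840.

0.840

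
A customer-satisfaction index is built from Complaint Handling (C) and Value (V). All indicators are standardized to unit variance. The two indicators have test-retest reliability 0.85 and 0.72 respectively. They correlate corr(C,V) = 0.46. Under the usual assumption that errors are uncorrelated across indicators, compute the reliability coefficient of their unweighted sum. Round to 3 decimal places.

Var(C+V) = 2 + 2·[0.46] = 2 + 0.92 = 2.92.
Under uncorrelated errors the observed covariances equal the true-score covariances, so only the own-variance terms attenuate.
True-score variance = [0.85 + 0.72] + 0.92 = 1.57 + 0.92 = 2.49.
Reliability = 2.49 / 2.92 = 0.853.

0.853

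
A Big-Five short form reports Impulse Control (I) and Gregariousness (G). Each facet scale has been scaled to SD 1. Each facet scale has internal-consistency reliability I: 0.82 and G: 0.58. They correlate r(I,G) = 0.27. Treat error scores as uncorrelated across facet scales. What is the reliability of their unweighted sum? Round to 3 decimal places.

Var(I+G) = 2 + 2·[0.27] = 2 + 0.54 = 2.54.
Because errors are independent across components, Cov(Tᵢ,Tⱼ) = Cov(Xᵢ,Xⱼ); the off-diagonal part of the true-score variance is the same as above.
True-score variance = [0.82 + 0.58] + 0.54 = 1.4 + 0.54 = 1.94.
Reliability = 1.94 / 2.54 = 0.764.

0.764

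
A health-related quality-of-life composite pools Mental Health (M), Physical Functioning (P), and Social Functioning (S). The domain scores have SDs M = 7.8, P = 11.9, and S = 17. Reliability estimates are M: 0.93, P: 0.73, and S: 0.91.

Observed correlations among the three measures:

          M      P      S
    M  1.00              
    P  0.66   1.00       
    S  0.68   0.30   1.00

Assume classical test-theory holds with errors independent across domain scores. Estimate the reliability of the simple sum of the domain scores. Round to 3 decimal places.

0.925

Var(M+P+S) = 7.8² + 11.9² + 17² + 2·[7.8·11.9·0.66 + 7.8·17·0.68 + 11.9·17·0.30] = 491.45 + 424.238 = 915.688.
Under uncorrelated errors the observed covariances equal the true-score covariances, so only the own-variance terms attenuate.
True-score variance = [7.8²·0.93 + 11.9²·0.73 + 17²·0.91] + 424.238 = 422.947 + 424.238 = 847.185.
Reliability = 847.185 / 915.688 = 0.925.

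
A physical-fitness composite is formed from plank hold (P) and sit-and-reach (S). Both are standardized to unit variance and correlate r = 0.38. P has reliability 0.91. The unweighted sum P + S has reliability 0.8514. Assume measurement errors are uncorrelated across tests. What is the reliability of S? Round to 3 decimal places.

Var(P+S) = 2 + 2·0.38 = 2.760.
True-score variance = ρ_P + ρ_S + 2·0.38, so 0.8514 = (0.91 + ρ_S + 0.76) / 2.760.
ρ_S = 0.8514·2.760 − 0.91 − 0.76 = 0.680.

0.680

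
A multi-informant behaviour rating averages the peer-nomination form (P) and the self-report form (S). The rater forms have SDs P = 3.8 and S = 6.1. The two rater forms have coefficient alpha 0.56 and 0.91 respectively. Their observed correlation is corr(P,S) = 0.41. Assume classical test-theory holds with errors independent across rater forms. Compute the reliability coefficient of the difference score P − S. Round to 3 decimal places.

0.703

Var(P−S) = 3.8² + 6.1² − 2·3.8·6.1·0.41 = 51.65 − 19.0076 = 32.6424.
With uncorrelated errors the cross-covariances are all true-score covariance, so they carry over unchanged; only the diagonal terms shrink to ρᵢσᵢ².
True-score variance = [3.8²·0.56 + 6.1²·0.91] − 19.0076 = 41.9475 − 19.0076 = 22.9399.
Reliability = 22.9399 / 32.6424 = 0.703.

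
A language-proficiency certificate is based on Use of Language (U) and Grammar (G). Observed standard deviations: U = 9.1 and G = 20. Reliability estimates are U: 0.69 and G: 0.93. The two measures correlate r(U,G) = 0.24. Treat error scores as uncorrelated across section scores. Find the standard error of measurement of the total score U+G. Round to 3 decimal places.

7.326

Var(total) = 482.81 + 87.36 = 570.17.
True-score variance = 429.139 + 87.36 = 516.499, so reliability = 0.9059.
Error variance = 570.17 − 516.499 = 53.6711; SEM = √53.6711 = 7.326.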